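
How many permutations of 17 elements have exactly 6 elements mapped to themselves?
Choose the 6 fixed points C(17,6) = 12376, derange the rest: !11 = Σ_{j=0}^{11} (-1)^j·11!/j! = 39916800 - 39916800 + 19958400 - 6652800 + 1663200 - 332640 + 55440 - 7920 + 990 - 110 + 11 - 1 = 14684570. Product = 12376 × 14684570 = 181736238320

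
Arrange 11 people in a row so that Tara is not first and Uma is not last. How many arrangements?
By inclusion-exclusion: 11! - 2×(11-1)! + (11-2)! = 39916800 - 7257600 + 362880 = 33022080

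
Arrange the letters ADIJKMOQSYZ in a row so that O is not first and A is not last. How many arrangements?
By inclusion-exclusion: 11! - 2×(11-1)! + (11-2)! = 39916800 - 7257600 + 362880 = 33022080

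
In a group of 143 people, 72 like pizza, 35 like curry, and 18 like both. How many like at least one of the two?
|A∪B| = |A| + |B| - |A∩B| = 72 + 35 - 18 = 89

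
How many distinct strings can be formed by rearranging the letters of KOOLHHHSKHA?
11! / (4! × 2! × 1! × 1! × 2! × 1!) = 415800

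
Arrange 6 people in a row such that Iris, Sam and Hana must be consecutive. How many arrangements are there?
Treat the 3 as one block: (6-3+1)! × 3! = 24 × 6 = 144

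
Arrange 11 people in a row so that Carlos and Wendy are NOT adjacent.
Total - adjacent = 11! - (11-1)!×2 = 39916800 - 7257600 = 32659200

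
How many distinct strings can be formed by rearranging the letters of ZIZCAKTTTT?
10! / (1! × 4! × 1! × 1! × 1! × 2!) = 75600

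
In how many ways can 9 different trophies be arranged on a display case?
9! = 362880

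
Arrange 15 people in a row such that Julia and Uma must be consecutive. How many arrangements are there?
Treat the 2 as one block: (15-2+1)! × 2! = 87178291200 × 2 = 174356582400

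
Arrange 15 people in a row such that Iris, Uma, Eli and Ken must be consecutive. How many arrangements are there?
Treat the 4 as one block: (15-4+1)! × 4! = 479001600 × 24 = 11496038400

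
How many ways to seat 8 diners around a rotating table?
Circular: fix one position, arrange the rest. (8-1)! = 5040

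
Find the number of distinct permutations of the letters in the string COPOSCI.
7! / (1! × 2! × 1! × 1! × 2!) = 1260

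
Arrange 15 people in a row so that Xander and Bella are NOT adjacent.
Total - adjacent = 15! - (15-1)!×2 = 1307674368000 - 174356582400 = 1133317785600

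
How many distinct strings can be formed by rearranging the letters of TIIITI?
6! / (2! × 4!) = 15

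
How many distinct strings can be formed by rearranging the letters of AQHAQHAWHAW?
11! / (3! × 4! × 2! × 2!) = 69300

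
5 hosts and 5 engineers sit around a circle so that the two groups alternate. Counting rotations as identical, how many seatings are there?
Fix one of the hosts: (5-1)! ways for the remaining hosts, × 5! ways for the engineers = 24 × 120 = 2880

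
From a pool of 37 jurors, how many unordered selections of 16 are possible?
C(37,16) = 37!/(16!×21!) = 12875774670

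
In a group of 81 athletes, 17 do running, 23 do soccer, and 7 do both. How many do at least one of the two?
|A∪B| = |A| + |B| - |A∩B| = 17 + 23 - 7 = 33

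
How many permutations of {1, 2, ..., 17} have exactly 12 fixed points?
Choose the 12 fixed points C(17,12) = 6188, derange the rest: !5 = Σ_{j=0}^{5} (-1)^j·5!/j! = 120 - 120 + 60 - 20 + 5 - 1 = 44. Product = 6188 × 44 = 272272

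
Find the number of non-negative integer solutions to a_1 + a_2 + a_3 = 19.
C(19+3-1, 3-1) = C(21, 2) = 210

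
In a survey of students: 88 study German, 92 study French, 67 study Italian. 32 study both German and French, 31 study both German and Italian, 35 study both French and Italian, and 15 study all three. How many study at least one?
|A∪B∪C| = 88+92+67-32-31-35+15 = 164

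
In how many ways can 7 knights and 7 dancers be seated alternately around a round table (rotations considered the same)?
Fix one of the knights: (7-1)! ways for the remaining knights, × 7! ways for the dancers = 720 × 5040 = 3628800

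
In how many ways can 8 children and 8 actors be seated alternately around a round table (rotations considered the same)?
Fix one of the children: (8-1)! ways for the remaining children, × 8! ways for the actors = 5040 × 40320 = 203212800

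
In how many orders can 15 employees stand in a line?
15! = 1307674368000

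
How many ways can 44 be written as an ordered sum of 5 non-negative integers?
C(44+5-1, 5-1) = C(48, 4) = 194580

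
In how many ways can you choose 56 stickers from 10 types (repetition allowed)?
C(56+10-1, 10-1) = C(65, 9) = 31966749880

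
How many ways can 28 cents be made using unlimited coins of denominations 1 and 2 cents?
Coefficient of x^28 in 1/(1-x^1) · 1/(1-x^2). Use j coins of 2 for j = 0..⌊28/2⌋ = 14, the rest in 1s: 14 + 1 = 15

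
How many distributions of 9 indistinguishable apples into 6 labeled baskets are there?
C(9+6-1, 6-1) = C(14, 5) = 2002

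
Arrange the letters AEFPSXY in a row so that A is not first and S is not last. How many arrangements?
By inclusion-exclusion: 7! - 2×(7-1)! + (7-2)! = 5040 - 1440 + 120 = 3720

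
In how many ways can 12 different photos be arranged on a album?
12! = 479001600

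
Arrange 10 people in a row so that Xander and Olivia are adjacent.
Treat as block: (10-1)! × 2! = 362880 × 2 = 725760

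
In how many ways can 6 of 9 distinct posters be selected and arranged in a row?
P(9,6) = 9!/(9-6)! = 60480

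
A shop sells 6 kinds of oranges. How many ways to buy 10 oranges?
C(10+6-1, 6-1) = C(15, 5) = 3003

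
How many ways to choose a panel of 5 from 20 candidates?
C(20,5) = 20!/(5!×15!) = 15504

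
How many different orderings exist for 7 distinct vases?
7! = 5040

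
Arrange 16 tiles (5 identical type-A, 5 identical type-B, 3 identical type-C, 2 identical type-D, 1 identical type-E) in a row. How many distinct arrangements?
16! / (5! × 5! × 3! × 2! × 1!) = 121080960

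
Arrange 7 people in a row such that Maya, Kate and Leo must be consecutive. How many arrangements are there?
Treat the 3 as one block: (7-3+1)! × 3! = 120 × 6 = 720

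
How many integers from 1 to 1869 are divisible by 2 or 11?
⌊1869/2⌋ + ⌊1869/11⌋ - ⌊1869/22⌋ = 934 + 169 - 84 = 1019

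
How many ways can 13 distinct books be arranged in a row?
13! = 6227020800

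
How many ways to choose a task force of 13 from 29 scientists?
C(29,13) = 29!/(13!×16!) = 67863915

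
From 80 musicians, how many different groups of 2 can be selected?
C(80,2) = 80!/(2!×78!) = 3160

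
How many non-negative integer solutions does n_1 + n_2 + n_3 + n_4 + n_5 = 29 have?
C(29+5-1, 5-1) = C(33, 4) = 40920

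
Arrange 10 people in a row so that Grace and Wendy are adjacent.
Treat as block: (10-1)! × 2! = 362880 × 2 = 725760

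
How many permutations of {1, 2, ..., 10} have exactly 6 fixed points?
Choose the 6 fixed points C(10,6) = 210, derange the rest: !4 = Σ_{j=0}^{4} (-1)^j·4!/j! = 24 - 24 + 12 - 4 + 1 = 9. Product = 210 × 9 = 1890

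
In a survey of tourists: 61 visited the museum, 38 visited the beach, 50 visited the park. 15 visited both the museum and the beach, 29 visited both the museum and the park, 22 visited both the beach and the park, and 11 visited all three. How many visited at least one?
|A∪B∪C| = 61+38+50-15-29-22+11 = 94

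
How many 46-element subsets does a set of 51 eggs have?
C(51,46) = 51!/(46!×5!) = 2349060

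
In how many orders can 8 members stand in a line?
8! = 40320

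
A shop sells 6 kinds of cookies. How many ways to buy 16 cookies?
C(16+6-1, 6-1) = C(21, 5) = 20349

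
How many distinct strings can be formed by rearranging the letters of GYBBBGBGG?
9! / (1! × 4! × 4!) = 630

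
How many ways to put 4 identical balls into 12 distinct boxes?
C(4+12-1, 12-1) = C(15, 11) = 1365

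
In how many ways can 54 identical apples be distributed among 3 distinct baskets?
C(54+3-1, 3-1) = C(56, 2) = 1540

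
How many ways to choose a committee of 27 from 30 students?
C(30,27) = 30!/(27!×3!) = 4060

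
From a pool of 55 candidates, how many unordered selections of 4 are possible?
C(55,4) = 55!/(4!×51!) = 341055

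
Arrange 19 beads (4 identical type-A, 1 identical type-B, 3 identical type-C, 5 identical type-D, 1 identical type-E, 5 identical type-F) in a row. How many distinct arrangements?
19! / (4! × 1! × 3! × 5! × 1! × 5!) = 58663725120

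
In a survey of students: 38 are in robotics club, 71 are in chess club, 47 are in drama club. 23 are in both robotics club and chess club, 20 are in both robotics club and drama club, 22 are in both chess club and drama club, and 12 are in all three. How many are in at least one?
|A∪B∪C| = 38+71+47-23-20-22+12 = 103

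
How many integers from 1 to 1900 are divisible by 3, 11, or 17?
⌊1900/3⌋+⌊1900/11⌋+⌊1900/17⌋ - ⌊1900/33⌋-⌊1900/51⌋-⌊1900/187⌋ + ⌊1900/561⌋ = 633+172+111 - 57-37-10 + 3 = 815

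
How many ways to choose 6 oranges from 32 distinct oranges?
C(32,6) = 32!/(6!×26!) = 906192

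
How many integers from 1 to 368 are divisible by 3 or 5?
⌊368/3⌋ + ⌊368/5⌋ - ⌊368/15⌋ = 122 + 73 - 24 = 171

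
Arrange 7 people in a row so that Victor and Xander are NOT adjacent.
Total - adjacent = 7! - (7-1)!×2 = 5040 - 1440 = 3600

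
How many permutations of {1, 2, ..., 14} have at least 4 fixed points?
Exactly j fixed points: C(14,j)·!(14-j); sum over j ≥ 4 (derangement numbers via !m = (m-1)·(!(m-1) + !(m-2)): !0..!10 = 1, 0, 1, 2, 9, 44, 265, 1854, 14833, 133496, 1334961). Σ_{j=4}^{14} C(14,j)·!(14-j) = C(14,4)·!10 + C(14,5)·!9 + C(14,6)·!8 + C(14,7)·!7 + C(14,8)·!6 + C(14,9)·!5 + C(14,10)·!4 + C(14,11)·!3 + C(14,12)·!2 + C(14,13)·!1 + C(14,14)·!0 = 1001·1334961 + 2002·133496 + 3003·14833 + 3432·1854 + 3003·265 + 2002·44 + 1001·9 + 364·2 + 91·1 + 14·0 + 1·1 = 1655355092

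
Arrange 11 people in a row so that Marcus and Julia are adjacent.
Treat as block: (11-1)! × 2! = 3628800 × 2 = 7257600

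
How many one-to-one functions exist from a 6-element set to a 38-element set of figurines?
P(38,6) = 38!/(38-6)! = 1987690320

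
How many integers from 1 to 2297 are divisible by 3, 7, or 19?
⌊2297/3⌋+⌊2297/7⌋+⌊2297/19⌋ - ⌊2297/21⌋-⌊2297/57⌋-⌊2297/133⌋ + ⌊2297/399⌋ = 765+328+120 - 109-40-17 + 5 = 1052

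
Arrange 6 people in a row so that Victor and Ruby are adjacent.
Treat as block: (6-1)! × 2! = 120 × 2 = 240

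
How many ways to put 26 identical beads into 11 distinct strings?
C(26+11-1, 11-1) = C(36, 10) = 254186856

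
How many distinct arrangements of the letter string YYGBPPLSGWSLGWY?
15! / (2! × 2! × 3! × 2! × 2! × 1! × 3!) = 2270268000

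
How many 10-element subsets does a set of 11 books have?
C(11,10) = 11!/(10!×1!) = 11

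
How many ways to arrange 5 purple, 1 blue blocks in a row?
6! / (5! × 1!) = 6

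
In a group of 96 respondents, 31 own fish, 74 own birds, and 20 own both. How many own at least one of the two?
|A∪B| = |A| + |B| - |A∩B| = 31 + 74 - 20 = 85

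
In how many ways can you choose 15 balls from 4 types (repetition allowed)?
C(15+4-1, 4-1) = C(18, 3) = 816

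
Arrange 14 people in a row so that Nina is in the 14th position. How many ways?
Fix one position: (14-1)! = 6227020800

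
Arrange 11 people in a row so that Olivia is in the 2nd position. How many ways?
Fix one position: (11-1)! = 3628800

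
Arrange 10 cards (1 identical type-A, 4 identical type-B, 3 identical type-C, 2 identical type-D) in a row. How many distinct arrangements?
10! / (1! × 4! × 3! × 2!) = 12600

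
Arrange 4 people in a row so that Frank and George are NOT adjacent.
Total - adjacent = 4! - (4-1)!×2 = 24 - 12 = 12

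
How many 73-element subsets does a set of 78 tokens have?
C(78,73) = 78!/(73!×5!) = 21111090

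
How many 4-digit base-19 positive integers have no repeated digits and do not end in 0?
Last digit: 18 nonzero choices. First digit: 17 (nonzero, ≠last). Middle 2: P(17,2) = 272. Total = 83232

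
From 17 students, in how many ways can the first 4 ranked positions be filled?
P(17,4) = 17!/(17-4)! = 57120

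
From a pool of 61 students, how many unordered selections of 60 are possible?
C(61,60) = 61!/(60!×1!) = 61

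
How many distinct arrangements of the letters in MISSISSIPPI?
11! / (1! × 4! × 4! × 2!) = 34650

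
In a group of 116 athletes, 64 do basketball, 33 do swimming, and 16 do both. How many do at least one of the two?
|A∪B| = |A| + |B| - |A∩B| = 64 + 33 - 16 = 81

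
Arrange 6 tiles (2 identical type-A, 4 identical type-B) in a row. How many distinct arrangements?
6! / (2! × 4!) = 15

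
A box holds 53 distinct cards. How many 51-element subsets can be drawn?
C(53,51) = 53!/(51!×2!) = 1378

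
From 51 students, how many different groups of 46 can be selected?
C(51,46) = 51!/(46!×5!) = 2349060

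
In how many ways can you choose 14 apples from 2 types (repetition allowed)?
C(14+2-1, 2-1) = C(15, 1) = 15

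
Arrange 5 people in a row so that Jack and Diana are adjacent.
Treat as block: (5-1)! × 2! = 24 × 2 = 48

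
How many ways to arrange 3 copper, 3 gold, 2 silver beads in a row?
8! / (3! × 3! × 2!) = 560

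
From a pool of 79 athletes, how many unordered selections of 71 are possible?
C(79,71) = 79!/(71!×8!) = 26088783435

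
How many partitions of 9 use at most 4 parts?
By conjugation, equals partitions of 9 into parts ≤ 4. Let r_j(i) = number of partitions of i into parts ≤ j, for i = 0..9. r_1(i) = 1 for all i; r_j(i) = r_{j-1}(i) + r_j(i-j). Rows j = 2..4: ≤2: 1 1 2 2 3 3 4 4 5 5; ≤3: 1 1 2 3 4 5 7 8 10 12; ≤4: 1 1 2 3 5 6 9 11 15 18. r_4(9) = 18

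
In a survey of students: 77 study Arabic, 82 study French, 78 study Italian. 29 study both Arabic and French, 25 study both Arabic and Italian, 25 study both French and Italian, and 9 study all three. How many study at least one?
|A∪B∪C| = 77+82+78-29-25-25+9 = 167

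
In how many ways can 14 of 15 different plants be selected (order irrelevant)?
C(15,14) = 15!/(14!×1!) = 15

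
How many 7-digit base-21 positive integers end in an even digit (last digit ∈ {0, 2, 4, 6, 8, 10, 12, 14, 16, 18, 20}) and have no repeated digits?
Last∈{0,2,4,6,8,10,12,14,16,18,20}. Last=0: 27907200. Last nonzero: 10×19×P(19,5) = 265118400. Total = 293025600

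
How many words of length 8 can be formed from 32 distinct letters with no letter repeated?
P(32,8) = 32!/(32-8)! = 424097856000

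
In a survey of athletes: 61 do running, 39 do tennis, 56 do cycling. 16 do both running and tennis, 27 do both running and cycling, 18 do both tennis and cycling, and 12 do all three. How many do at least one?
|A∪B∪C| = 61+39+56-16-27-18+12 = 107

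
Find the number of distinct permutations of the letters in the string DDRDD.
5! / (1! × 4!) = 5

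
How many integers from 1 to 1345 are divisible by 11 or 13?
⌊1345/11⌋ + ⌊1345/13⌋ - ⌊1345/143⌋ = 122 + 103 - 9 = 216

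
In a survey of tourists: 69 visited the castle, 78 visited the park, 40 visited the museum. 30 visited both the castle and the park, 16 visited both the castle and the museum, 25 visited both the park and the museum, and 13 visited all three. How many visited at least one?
|A∪B∪C| = 69+78+40-30-16-25+13 = 129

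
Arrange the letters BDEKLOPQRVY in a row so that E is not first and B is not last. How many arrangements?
By inclusion-exclusion: 11! - 2×(11-1)! + (11-2)! = 39916800 - 7257600 + 362880 = 33022080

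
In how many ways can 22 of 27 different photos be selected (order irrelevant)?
C(27,22) = 27!/(22!×5!) = 80730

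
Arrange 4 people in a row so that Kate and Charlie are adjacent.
Treat as block: (4-1)! × 2! = 6 × 2 = 12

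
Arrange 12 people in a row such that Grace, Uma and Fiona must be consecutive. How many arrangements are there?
Treat the 3 as one block: (12-3+1)! × 3! = 3628800 × 6 = 21772800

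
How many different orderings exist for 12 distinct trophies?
12! = 479001600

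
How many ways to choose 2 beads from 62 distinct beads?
C(62,2) = 62!/(2!×60!) = 1891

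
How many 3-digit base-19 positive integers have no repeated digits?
First digit: 18 choices (nonzero). Then descending: 18 × 18 × 17 = 5508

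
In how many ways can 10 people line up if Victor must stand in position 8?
Fix one position: (10-1)! = 362880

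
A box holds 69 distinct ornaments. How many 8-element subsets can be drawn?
C(69,8) = 69!/(8!×61!) = 8361453672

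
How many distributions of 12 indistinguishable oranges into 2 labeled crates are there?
C(12+2-1, 2-1) = C(13, 1) = 13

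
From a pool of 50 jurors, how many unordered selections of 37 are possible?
C(50,37) = 50!/(37!×13!) = 354860518600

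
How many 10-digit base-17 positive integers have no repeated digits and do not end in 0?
Last digit: 16 nonzero choices. First digit: 15 (nonzero, ≠last). Middle 8: P(15,8) = 259459200. Total = 62270208000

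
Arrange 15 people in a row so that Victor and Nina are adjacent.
Treat as block: (15-1)! × 2! = 87178291200 × 2 = 174356582400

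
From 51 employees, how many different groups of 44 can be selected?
C(51,44) = 51!/(44!×7!) = 115775100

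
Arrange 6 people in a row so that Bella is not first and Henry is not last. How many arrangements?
By inclusion-exclusion: 6! - 2×(6-1)! + (6-2)! = 720 - 240 + 24 = 504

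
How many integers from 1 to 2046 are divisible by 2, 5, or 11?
⌊2046/2⌋+⌊2046/5⌋+⌊2046/11⌋ - ⌊2046/10⌋-⌊2046/22⌋-⌊2046/55⌋ + ⌊2046/110⌋ = 1023+409+186 - 204-93-37 + 18 = 1302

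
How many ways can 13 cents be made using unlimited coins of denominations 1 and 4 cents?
Coefficient of x^13 in 1/(1-x^1) · 1/(1-x^4). Use j coins of 4 for j = 0..⌊13/4⌋ = 3, the rest in 1s: 3 + 1 = 4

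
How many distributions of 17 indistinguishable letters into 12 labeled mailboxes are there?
C(17+12-1, 12-1) = C(28, 11) = 21474180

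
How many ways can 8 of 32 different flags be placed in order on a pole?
P(32,8) = 32!/(32-8)! = 424097856000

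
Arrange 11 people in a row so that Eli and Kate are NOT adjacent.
Total - adjacent = 11! - (11-1)!×2 = 39916800 - 7257600 = 32659200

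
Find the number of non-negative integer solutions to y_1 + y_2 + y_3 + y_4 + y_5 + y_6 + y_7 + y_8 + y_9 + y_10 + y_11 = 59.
C(59+11-1, 11-1) = C(69, 10) = 340032449328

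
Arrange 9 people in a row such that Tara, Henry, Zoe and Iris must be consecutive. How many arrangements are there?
Treat the 4 as one block: (9-4+1)! × 4! = 720 × 24 = 17280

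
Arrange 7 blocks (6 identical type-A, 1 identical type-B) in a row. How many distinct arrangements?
7! / (6! × 1!) = 7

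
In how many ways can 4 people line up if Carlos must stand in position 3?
Fix one position: (4-1)! = 6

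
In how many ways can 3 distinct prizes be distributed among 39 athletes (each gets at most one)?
P(39,3) = 39!/(39-3)! = 54834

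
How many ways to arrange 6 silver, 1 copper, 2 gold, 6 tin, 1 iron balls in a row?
16! / (6! × 1! × 2! × 6! × 1!) = 20180160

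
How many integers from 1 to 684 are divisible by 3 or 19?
⌊684/3⌋ + ⌊684/19⌋ - ⌊684/57⌋ = 228 + 36 - 12 = 252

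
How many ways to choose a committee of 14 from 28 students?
C(28,14) = 28!/(14!×14!) = 40116600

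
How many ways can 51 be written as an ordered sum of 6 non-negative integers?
C(51+6-1, 6-1) = C(56, 5) = 3819816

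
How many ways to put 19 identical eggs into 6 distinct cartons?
C(19+6-1, 6-1) = C(24, 5) = 42504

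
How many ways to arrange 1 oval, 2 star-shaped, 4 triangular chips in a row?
7! / (1! × 2! × 4!) = 105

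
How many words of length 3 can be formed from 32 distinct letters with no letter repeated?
P(32,3) = 32!/(32-3)! = 29760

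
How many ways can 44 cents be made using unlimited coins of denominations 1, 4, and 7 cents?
Coefficient of x^44 in 1/(1-x^1) · 1/(1-x^4) · 1/(1-x^7). Case on j = number of 7-cent coins (j = 0..6); remainder r = 44 - 7j is made from {1,4} in ⌊r/4⌋+1 ways. r = 44, 37, 30, 23, 16, 9, 2 → 12 + 10 + 8 + 6 + 5 + 3 + 1 = 45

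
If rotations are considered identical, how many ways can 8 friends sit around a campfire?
Circular: fix one position, arrange the rest. (8-1)! = 5040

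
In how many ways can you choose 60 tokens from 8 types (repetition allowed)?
C(60+8-1, 8-1) = C(67, 7) = 869648208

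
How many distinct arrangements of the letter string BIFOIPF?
7! / (2! × 2! × 1! × 1! × 1!) = 1260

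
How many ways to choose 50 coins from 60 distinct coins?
C(60,50) = 60!/(50!×10!) = 75394027566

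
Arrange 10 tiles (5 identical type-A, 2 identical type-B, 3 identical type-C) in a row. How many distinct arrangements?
10! / (5! × 2! × 3!) = 2520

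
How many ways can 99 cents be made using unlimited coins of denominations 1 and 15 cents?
Coefficient of x^99 in 1/(1-x^1) · 1/(1-x^15). Use j coins of 15 for j = 0..⌊99/15⌋ = 6, the rest in 1s: 6 + 1 = 7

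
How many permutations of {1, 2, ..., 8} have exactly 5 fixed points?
Choose the 5 fixed points C(8,5) = 56, derange the rest: !3 = Σ_{j=0}^{3} (-1)^j·3!/j! = 6 - 6 + 3 - 1 = 2. Product = 56 × 2 = 112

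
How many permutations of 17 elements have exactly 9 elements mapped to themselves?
Choose the 9 fixed points C(17,9) = 24310, derange the rest: !8 = Σ_{j=0}^{8} (-1)^j·8!/j! = 40320 - 40320 + 20160 - 6720 + 1680 - 336 + 56 - 8 + 1 = 14833. Product = 24310 × 14833 = 360590230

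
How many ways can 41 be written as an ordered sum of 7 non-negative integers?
C(41+7-1, 7-1) = C(47, 6) = 10737573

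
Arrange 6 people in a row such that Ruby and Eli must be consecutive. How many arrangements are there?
Treat the 2 as one block: (6-2+1)! × 2! = 120 × 2 = 240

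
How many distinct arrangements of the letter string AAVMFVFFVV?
10! / (3! × 2! × 1! × 4!) = 12600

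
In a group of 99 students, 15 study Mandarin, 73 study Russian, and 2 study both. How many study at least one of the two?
|A∪B| = |A| + |B| - |A∩B| = 15 + 73 - 2 = 86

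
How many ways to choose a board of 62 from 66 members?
C(66,62) = 66!/(62!×4!) = 720720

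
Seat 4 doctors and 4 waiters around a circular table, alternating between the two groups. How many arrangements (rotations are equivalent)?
Fix one of the doctors: (4-1)! ways for the remaining doctors, × 4! ways for the waiters = 6 × 24 = 144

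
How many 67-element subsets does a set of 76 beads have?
C(76,67) = 76!/(67!×9!) = 142466675900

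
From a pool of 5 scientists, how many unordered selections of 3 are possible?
C(5,3) = 5!/(3!×2!) = 10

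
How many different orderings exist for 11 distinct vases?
11! = 39916800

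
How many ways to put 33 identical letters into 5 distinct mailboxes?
C(33+5-1, 5-1) = C(37, 4) = 66045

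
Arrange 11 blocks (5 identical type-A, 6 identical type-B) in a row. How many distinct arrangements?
11! / (5! × 6!) = 462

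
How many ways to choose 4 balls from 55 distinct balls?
C(55,4) = 55!/(4!×51!) = 341055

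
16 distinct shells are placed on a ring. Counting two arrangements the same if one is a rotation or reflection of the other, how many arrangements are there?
(16-1)!/2 = 1307674368000/2 = 653837184000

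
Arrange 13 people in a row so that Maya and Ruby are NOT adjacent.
Total - adjacent = 13! - (13-1)!×2 = 6227020800 - 958003200 = 5269017600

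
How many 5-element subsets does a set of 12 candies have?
C(12,5) = 12!/(5!×7!) = 792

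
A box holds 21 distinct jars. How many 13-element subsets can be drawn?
C(21,13) = 21!/(13!×8!) = 203490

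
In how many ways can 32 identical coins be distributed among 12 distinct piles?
C(32+12-1, 12-1) = C(43, 11) = 5752004349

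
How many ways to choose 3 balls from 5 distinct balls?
C(5,3) = 5!/(3!×2!) = 10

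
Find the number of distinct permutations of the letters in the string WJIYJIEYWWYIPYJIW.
17! / (3! × 4! × 1! × 4! × 1! × 4!) = 4288284000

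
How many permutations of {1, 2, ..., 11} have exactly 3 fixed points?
Choose the 3 fixed points C(11,3) = 165, derange the rest: !8 = Σ_{j=0}^{8} (-1)^j·8!/j! = 40320 - 40320 + 20160 - 6720 + 1680 - 336 + 56 - 8 + 1 = 14833. Product = 165 × 14833 = 2447445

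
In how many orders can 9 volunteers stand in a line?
9! = 362880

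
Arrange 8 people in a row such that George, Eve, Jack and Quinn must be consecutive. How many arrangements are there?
Treat the 4 as one block: (8-4+1)! × 4! = 120 × 24 = 2880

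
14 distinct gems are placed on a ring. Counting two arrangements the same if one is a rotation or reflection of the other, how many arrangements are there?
(14-1)!/2 = 6227020800/2 = 3113510400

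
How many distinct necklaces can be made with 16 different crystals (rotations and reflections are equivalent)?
(16-1)!/2 = 1307674368000/2 = 653837184000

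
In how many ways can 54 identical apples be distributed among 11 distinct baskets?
C(54+11-1, 11-1) = C(64, 10) = 151473214816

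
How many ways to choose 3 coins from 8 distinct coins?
C(8,3) = 8!/(3!×5!) = 56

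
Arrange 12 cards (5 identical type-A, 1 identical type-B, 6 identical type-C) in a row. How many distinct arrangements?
12! / (5! × 1! × 6!) = 5544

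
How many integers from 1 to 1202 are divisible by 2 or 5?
⌊1202/2⌋ + ⌊1202/5⌋ - ⌊1202/10⌋ = 601 + 240 - 120 = 721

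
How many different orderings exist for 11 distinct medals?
11! = 39916800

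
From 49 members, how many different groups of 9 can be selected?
C(49,9) = 49!/(9!×40!) = 2054455634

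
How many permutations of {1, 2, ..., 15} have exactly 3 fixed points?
Choose the 3 fixed points C(15,3) = 455, derange the rest: !12 = Σ_{j=0}^{12} (-1)^j·12!/j! = 479001600 - 479001600 + 239500800 - 79833600 + 19958400 - 3991680 + 665280 - 95040 + 11880 - 1320 + 132 - 12 + 1 = 176214841. Product = 455 × 176214841 = 80177752655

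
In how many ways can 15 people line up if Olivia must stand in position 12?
Fix one position: (15-1)! = 87178291200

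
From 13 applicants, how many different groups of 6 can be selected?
C(13,6) = 13!/(6!×7!) = 1716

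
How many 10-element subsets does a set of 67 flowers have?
C(67,10) = 67!/(10!×57!) = 247994680648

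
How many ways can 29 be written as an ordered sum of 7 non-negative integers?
C(29+7-1, 7-1) = C(35, 6) = 1623160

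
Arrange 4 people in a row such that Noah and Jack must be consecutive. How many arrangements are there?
Treat the 2 as one block: (4-2+1)! × 2! = 6 × 2 = 12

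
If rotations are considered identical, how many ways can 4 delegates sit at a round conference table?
Circular: fix one position, arrange the rest. (4-1)! = 6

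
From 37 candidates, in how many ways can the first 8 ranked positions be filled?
P(37,8) = 37!/(37-8)! = 1556675366400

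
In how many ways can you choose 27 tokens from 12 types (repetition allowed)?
C(27+12-1, 12-1) = C(38, 11) = 1203322288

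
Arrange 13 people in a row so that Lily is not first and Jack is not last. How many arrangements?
By inclusion-exclusion: 13! - 2×(13-1)! + (13-2)! = 6227020800 - 958003200 + 39916800 = 5308934400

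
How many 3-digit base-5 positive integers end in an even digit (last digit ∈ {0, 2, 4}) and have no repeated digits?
Last∈{0,2,4}. Last=0: 12. Last nonzero: 2×3×P(3,1) = 18. Total = 30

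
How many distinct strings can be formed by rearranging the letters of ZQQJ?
4! / (2! × 1! × 1!) = 12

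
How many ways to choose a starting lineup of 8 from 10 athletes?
C(10,8) = 10!/(8!×2!) = 45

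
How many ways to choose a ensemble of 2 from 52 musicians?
C(52,2) = 52!/(2!×50!) = 1326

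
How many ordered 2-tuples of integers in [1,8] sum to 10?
Coefficient of x^10 in (x + x² + ... + x^8)^2. By inclusion-exclusion on dice exceeding 8: Σ_j (-1)^j C(2,j)·C(10-1-8j, 1) = C(2,0)·C(9,1) - C(2,1)·C(1,1) = 1·9 - 2·1 = 7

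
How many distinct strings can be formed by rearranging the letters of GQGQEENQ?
8! / (3! × 1! × 2! × 2!) = 1680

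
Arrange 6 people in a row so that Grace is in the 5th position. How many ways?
Fix one position: (6-1)! = 120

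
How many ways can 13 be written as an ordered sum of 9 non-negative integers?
C(13+9-1, 9-1) = C(21, 8) = 203490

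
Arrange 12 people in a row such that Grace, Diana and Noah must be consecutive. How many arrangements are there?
Treat the 3 as one block: (12-3+1)! × 3! = 3628800 × 6 = 21772800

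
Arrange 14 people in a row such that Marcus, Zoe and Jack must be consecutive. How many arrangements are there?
Treat the 3 as one block: (14-3+1)! × 3! = 479001600 × 6 = 2874009600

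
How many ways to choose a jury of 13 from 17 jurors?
C(17,13) = 17!/(13!×4!) = 2380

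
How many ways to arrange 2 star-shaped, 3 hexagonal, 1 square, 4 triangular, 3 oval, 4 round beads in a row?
17! / (2! × 3! × 1! × 4! × 3! × 4!) = 8576568000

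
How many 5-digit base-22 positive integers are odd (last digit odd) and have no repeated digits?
Last∈{1,3,5,7,9,11,13,15,17,19,21}. Last=0: 0. Last nonzero: 11×20×P(20,3) = 1504800. Total = 1504800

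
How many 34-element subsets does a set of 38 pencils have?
C(38,34) = 38!/(34!×4!) = 73815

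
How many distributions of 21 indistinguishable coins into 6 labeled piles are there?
C(21+6-1, 6-1) = C(26, 5) = 65780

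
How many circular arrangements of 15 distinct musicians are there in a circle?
Circular: fix one position, arrange the rest. (15-1)! = 87178291200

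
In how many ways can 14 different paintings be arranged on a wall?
14! = 87178291200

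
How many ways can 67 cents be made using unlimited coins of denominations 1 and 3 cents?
Coefficient of x^67 in 1/(1-x^1) · 1/(1-x^3). Use j coins of 3 for j = 0..⌊67/3⌋ = 22, the rest in 1s: 22 + 1 = 23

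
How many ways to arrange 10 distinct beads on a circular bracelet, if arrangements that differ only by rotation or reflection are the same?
(10-1)!/2 = 362880/2 = 181440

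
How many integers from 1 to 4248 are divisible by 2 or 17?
⌊4248/2⌋ + ⌊4248/17⌋ - ⌊4248/34⌋ = 2124 + 249 - 124 = 2249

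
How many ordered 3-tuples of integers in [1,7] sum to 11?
Coefficient of x^11 in (x + x² + ... + x^7)^3. By inclusion-exclusion on dice exceeding 7: Σ_j (-1)^j C(3,j)·C(11-1-7j, 2) = C(3,0)·C(10,2) - C(3,1)·C(3,2) = 1·45 - 3·3 = 36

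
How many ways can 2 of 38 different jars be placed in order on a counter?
P(38,2) = 38!/(38-2)! = 1406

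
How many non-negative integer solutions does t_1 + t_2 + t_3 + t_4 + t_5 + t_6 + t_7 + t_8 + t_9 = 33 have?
C(33+9-1, 9-1) = C(41, 8) = 95548245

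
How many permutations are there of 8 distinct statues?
8! = 40320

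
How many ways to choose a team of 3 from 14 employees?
C(14,3) = 14!/(3!×11!) = 364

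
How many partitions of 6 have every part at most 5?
Let r_j(i) = number of partitions of i into parts ≤ j, for i = 0..6. r_1(i) = 1 for all i; r_j(i) = r_{j-1}(i) + r_j(i-j). Rows j = 2..5: ≤2: 1 1 2 2 3 3 4; ≤3: 1 1 2 3 4 5 7; ≤4: 1 1 2 3 5 6 9; ≤5: 1 1 2 3 5 7 10. r_5(6) = 10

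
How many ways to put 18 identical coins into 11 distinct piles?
C(18+11-1, 11-1) = C(28, 10) = 13123110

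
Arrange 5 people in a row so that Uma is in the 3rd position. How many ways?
Fix one position: (5-1)! = 24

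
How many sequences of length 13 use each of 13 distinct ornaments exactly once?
13! = 6227020800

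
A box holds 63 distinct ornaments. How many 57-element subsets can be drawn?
C(63,57) = 63!/(57!×6!) = 67945521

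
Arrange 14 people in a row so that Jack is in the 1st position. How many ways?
Fix one position: (14-1)! = 6227020800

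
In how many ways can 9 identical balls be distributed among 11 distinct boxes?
C(9+11-1, 11-1) = C(19, 10) = 92378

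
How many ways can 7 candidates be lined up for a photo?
7! = 5040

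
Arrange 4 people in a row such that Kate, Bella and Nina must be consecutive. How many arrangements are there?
Treat the 3 as one block: (4-3+1)! × 3! = 2 × 6 = 12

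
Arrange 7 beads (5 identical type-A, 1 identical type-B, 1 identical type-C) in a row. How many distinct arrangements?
7! / (5! × 1! × 1!) = 42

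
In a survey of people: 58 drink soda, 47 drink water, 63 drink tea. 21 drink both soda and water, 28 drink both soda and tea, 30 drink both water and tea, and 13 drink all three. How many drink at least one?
|A∪B∪C| = 58+47+63-21-28-30+13 = 102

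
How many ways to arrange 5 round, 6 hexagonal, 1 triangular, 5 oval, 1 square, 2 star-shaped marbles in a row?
20! / (5! × 6! × 1! × 5! × 1! × 2!) = 117327450240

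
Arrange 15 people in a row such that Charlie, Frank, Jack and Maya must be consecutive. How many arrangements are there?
Treat the 4 as one block: (15-4+1)! × 4! = 479001600 × 24 = 11496038400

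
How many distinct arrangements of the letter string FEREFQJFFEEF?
12! / (4! × 5! × 1! × 1! × 1!) = 166320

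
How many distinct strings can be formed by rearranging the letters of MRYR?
4! / (1! × 2! × 1!) = 12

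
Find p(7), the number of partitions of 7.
Pentagonal recurrence p(n) = p(n-1) + p(n-2) - p(n-5) - p(n-7) + p(n-12) + p(n-15) - ... gives p(0..6) = 1, 1, 2, 3, 5, 7, 11. p(7) = p(6) + p(5) - p(2) - p(0) = 11 + 7 - 2 - 1 = 15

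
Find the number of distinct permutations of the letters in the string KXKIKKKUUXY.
11! / (2! × 1! × 2! × 1! × 5!) = 83160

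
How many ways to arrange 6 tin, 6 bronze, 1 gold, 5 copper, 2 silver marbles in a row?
20! / (6! × 6! × 1! × 5! × 2!) = 19554575040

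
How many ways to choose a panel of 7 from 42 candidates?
C(42,7) = 42!/(7!×35!) = 26978328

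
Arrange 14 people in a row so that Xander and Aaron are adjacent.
Treat as block: (14-1)! × 2! = 6227020800 × 2 = 12454041600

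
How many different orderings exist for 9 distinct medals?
9! = 362880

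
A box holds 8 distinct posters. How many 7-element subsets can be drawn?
C(8,7) = 8!/(7!×1!) = 8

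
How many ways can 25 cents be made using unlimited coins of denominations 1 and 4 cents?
Coefficient of x^25 in 1/(1-x^1) · 1/(1-x^4). Use j coins of 4 for j = 0..⌊25/4⌋ = 6, the rest in 1s: 6 + 1 = 7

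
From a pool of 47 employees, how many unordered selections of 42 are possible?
C(47,42) = 47!/(42!×5!) = 1533939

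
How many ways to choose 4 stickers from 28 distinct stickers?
C(28,4) = 28!/(4!×24!) = 20475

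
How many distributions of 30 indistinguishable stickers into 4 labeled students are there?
C(30+4-1, 4-1) = C(33, 3) = 5456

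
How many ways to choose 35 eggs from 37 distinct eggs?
C(37,35) = 37!/(35!×2!) = 666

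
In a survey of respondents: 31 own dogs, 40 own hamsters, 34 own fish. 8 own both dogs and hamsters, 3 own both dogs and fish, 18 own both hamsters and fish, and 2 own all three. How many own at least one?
|A∪B∪C| = 31+40+34-8-3-18+2 = 78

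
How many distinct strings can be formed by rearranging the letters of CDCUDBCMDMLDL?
13! / (1! × 3! × 4! × 2! × 1! × 2!) = 10810800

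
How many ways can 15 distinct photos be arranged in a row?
15! = 1307674368000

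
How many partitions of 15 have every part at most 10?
Let r_j(i) = number of partitions of i into parts ≤ j, for i = 0..15. r_1(i) = 1 for all i; r_j(i) = r_{j-1}(i) + r_j(i-j). Rows j = 2..10: ≤2: 1 1 2 2 3 3 4 4 5 5 6 6 7 7 8 8; ≤3: 1 1 2 3 4 5 7 8 10 12 14 16 19 21 24 27; ≤4: 1 1 2 3 5 6 9 11 15 18 23 27 34 39 47 54; ≤5: 1 1 2 3 5 7 10 13 18 23 30 37 47 57 70 84; ≤6: 1 1 2 3 5 7 11 14 20 26 35 44 58 71 90 110; ≤7: 1 1 2 3 5 7 11 15 21 28 38 49 65 82 105 131; ≤8: 1 1 2 3 5 7 11 15 22 29 40 52 70 89 116 146; ≤9: 1 1 2 3 5 7 11 15 22 30 41 54 73 94 123 157; ≤10: 1 1 2 3 5 7 11 15 22 30 42 55 75 97 128 164. r_10(15) = 164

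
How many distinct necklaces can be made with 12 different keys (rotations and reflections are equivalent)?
(12-1)!/2 = 39916800/2 = 19958400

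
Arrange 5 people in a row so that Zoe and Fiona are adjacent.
Treat as block: (5-1)! × 2! = 24 × 2 = 48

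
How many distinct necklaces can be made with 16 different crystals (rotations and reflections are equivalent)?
(16-1)!/2 = 1307674368000/2 = 653837184000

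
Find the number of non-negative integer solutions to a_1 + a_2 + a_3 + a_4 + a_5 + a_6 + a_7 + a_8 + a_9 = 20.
C(20+9-1, 9-1) = C(28, 8) = 3108105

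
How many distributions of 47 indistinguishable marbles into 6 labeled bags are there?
C(47+6-1, 6-1) = C(52, 5) = 2598960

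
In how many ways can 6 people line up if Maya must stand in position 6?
Fix one position: (6-1)! = 120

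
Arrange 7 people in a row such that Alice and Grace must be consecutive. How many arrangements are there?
Treat the 2 as one block: (7-2+1)! × 2! = 720 × 2 = 1440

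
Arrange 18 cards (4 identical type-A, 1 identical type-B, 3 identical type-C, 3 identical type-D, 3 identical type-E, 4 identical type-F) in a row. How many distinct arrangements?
18! / (4! × 1! × 3! × 3! × 3! × 4!) = 51459408000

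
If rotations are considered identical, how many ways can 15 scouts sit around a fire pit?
Circular: fix one position, arrange the rest. (15-1)! = 87178291200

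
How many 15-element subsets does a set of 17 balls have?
C(17,15) = 17!/(15!×2!) = 136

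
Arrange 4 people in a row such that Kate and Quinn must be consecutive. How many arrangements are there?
Treat the 2 as one block: (4-2+1)! × 2! = 6 × 2 = 12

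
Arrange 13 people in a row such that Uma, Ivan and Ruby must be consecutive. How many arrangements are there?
Treat the 3 as one block: (13-3+1)! × 3! = 39916800 × 6 = 239500800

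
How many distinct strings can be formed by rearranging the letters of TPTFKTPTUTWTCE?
14! / (2! × 1! × 1! × 1! × 1! × 1! × 1! × 6!) = 60540480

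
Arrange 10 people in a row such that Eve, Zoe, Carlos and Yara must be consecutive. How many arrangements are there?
Treat the 4 as one block: (10-4+1)! × 4! = 5040 × 24 = 120960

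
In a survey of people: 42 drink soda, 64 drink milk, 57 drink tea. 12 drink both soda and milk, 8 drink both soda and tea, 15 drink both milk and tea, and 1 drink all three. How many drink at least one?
|A∪B∪C| = 42+64+57-12-8-15+1 = 129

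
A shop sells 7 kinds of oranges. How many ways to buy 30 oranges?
C(30+7-1, 7-1) = C(36, 6) = 1947792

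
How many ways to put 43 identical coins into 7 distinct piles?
C(43+7-1, 7-1) = C(49, 6) = 13983816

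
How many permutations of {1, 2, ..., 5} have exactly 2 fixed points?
Choose the 2 fixed points C(5,2) = 10, derange the rest: !3 = Σ_{j=0}^{3} (-1)^j·3!/j! = 6 - 6 + 3 - 1 = 2. Product = 10 × 2 = 20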